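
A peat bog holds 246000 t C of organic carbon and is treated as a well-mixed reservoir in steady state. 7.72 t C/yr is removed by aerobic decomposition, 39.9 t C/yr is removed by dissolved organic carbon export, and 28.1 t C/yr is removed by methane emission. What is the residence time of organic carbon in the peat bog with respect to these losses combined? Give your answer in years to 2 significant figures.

Total removal = 7.720 + 39.90 + 28.10 = 75.720 t C/yr.
τ = M / ΣF_out = 246000 / 75.720 = 3249 yr.

3200 yr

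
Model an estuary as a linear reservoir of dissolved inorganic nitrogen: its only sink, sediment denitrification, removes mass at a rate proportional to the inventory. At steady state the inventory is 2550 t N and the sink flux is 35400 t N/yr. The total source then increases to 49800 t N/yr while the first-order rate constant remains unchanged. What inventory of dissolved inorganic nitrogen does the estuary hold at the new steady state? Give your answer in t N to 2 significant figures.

3600 t N

Rate constant k = F/M = 35400 / 2550 = 13.88 yr⁻¹.
At the new steady state, source = k·M_new ⇒ M_new = 49800 / 13.88 = 3587 t N.
(Equivalently M_new = M × F_new/F_old = 2550 × 49800/35400.)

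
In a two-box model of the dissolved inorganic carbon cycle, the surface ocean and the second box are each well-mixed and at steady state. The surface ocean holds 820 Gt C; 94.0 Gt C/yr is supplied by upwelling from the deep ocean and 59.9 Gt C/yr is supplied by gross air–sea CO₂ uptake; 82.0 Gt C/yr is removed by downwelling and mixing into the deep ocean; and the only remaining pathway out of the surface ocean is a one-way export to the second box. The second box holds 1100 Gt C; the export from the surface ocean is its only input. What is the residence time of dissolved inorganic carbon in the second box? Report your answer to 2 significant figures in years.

Balance the surface ocean: ΣF_in = 94.0 + 59.9 = 153.90 Gt C/yr.
Export to the second box = ΣF_in − (82.0) = 71.900 Gt C/yr.
At steady state the output of the second box equals its input, 71.900 Gt C/yr.
τ = M / F = 1100 / 71.900 = 15.30 yr.

15 yr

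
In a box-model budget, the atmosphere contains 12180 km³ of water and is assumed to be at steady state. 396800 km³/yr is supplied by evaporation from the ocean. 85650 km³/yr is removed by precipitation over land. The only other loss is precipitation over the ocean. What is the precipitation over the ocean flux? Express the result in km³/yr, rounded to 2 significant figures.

At steady state ΣF_in = ΣF_out.
ΣF_in = 396800 km³/yr.
Precipitation over the ocean flux = ΣF_in − (85650) = 396800 − 85650 = 311200 km³/yr.

310000 km³/yr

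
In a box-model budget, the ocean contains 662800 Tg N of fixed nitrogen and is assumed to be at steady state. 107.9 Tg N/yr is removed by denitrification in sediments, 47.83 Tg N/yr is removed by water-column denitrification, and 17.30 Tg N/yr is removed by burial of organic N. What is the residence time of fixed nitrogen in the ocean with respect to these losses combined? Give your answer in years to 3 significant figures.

3830 yr

Total removal = 107.9 + 47.83 + 17.30 = 173.03 Tg N/yr.
τ = M / ΣF_out = 662800 / 173.03 = 3831 yr.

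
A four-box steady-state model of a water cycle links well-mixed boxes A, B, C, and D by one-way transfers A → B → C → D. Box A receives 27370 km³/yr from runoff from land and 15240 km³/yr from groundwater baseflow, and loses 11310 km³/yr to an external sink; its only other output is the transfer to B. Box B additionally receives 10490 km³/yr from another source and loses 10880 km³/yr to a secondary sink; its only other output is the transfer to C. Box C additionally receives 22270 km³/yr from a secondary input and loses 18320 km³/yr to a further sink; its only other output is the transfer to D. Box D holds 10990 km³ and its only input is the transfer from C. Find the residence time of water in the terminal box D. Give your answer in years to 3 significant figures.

0.315 yr

Box A: F(A→B) = (27370 + 15240) − 11310 = 31300 km³/yr.
Box B: F(B→C) = (31300 + 10490) − 10880 = 30910 km³/yr.
Box C: F(C→D) = (30910 + 22270) − 18320 = 34860 km³/yr.
Box D throughput = its input = 34860 km³/yr; τ = 10990 / 34860 = 0.3153 yr.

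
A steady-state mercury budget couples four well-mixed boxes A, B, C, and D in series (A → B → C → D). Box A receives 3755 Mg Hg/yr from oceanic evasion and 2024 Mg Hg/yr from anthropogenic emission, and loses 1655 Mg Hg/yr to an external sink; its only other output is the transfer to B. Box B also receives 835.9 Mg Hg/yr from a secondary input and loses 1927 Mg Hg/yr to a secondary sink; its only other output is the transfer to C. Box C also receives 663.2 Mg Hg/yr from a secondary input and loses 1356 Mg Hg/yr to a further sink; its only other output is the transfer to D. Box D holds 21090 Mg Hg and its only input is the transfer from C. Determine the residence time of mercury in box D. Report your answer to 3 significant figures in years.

Box A: F(A→B) = (3755 + 2024) − 1655 = 4124.0 Mg Hg/yr.
Box B: F(B→C) = (4124.0 + 835.9) − 1927 = 3032.9 Mg Hg/yr.
Box C: F(C→D) = (3032.9 + 663.2) − 1356 = 2340.1 Mg Hg/yr.
Box D throughput = its input = 2340.1 Mg Hg/yr; τ = 21090 / 2340.1 = 9.012 yr.

9.01 yr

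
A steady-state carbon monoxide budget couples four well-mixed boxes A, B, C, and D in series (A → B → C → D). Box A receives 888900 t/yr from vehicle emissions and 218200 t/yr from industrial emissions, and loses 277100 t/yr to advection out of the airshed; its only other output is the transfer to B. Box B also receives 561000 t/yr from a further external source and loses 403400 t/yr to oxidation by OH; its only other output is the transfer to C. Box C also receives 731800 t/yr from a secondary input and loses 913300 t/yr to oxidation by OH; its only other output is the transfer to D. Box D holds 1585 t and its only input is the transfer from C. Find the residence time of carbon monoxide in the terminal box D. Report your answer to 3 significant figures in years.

Box A: F(A→B) = (888900 + 218200) − 277100 = 830000 t/yr.
Box B: F(B→C) = (830000 + 561000) − 403400 = 987600 t/yr.
Box C: F(C→D) = (987600 + 731800) − 913300 = 806100 t/yr.
Box D throughput = its input = 806100 t/yr; τ = 1585 / 806100 = 0.001966 yr.

0.00197 yr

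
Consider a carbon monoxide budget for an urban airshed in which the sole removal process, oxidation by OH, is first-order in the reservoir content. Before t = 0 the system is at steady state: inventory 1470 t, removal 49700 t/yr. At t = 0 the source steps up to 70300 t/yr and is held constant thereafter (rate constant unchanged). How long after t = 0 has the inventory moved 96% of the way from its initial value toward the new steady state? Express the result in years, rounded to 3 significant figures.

τ = M₀/F₀ = 1470/49700 = 0.02958 yr.
The remaining gap fraction is e^(−t/τ); 96% covered ⇒ e^(−t/τ) = 0.0400.
t = −τ ln(0.0400) = 0.02958 × 3.219 = 0.09521 yr.

0.0952 yr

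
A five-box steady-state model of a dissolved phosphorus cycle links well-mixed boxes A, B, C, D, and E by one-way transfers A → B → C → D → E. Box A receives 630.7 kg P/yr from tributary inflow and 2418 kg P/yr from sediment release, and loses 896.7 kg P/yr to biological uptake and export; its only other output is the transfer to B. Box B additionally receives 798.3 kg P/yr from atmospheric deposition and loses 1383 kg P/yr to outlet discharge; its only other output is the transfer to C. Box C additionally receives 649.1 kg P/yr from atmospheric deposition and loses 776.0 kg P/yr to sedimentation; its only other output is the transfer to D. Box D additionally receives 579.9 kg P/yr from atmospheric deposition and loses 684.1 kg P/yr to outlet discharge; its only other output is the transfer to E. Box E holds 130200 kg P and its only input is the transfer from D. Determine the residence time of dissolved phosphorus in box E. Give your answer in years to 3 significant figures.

Box A: F(A→B) = (630.7 + 2418) − 896.7 = 2152.0 kg P/yr.
Box B: F(B→C) = (2152.0 + 798.3) − 1383 = 1567.3 kg P/yr.
Box C: F(C→D) = (1567.3 + 649.1) − 776.0 = 1440.4 kg P/yr.
Box D: F(D→E) = (1440.4 + 579.9) − 684.1 = 1336.2 kg P/yr.
Box E throughput = its input = 1336.2 kg P/yr; τ = 130200 / 1336.2 = 97.44 yr.

97.4 yr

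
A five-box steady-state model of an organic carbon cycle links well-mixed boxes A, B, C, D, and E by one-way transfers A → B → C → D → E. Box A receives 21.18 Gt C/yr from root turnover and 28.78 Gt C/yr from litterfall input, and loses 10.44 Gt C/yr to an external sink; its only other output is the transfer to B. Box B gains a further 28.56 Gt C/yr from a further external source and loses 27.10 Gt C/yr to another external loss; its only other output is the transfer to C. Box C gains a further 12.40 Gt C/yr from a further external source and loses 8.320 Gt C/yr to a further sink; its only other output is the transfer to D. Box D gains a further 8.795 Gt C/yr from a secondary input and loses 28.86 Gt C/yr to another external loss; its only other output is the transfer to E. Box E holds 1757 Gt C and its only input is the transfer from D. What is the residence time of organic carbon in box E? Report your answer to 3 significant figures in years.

Box A: F(A→B) = (21.18 + 28.78) − 10.44 = 39.520 Gt C/yr.
Box B: F(B→C) = (39.520 + 28.56) − 27.10 = 40.980 Gt C/yr.
Box C: F(C→D) = (40.980 + 12.40) − 8.320 = 45.060 Gt C/yr.
Box D: F(D→E) = (45.060 + 8.795) − 28.86 = 24.995 Gt C/yr.
Box E throughput = its input = 24.995 Gt C/yr; τ = 1757 / 24.995 = 70.29 yr.

70.3 yr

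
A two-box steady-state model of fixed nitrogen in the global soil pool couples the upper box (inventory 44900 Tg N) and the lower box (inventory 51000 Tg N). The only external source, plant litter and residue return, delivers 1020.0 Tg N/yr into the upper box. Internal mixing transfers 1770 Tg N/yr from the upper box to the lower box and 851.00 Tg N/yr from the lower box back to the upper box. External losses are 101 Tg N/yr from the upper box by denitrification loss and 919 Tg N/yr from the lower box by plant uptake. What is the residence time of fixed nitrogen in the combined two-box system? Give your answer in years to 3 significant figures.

94.0 yr

Treat the two boxes together as one reservoir: the mixing fluxes between them are internal recycling, so τ = ΣM / Σ(external losses).
M_total = 44900 + 51000 = 95900 Tg N.
ΣF_external_out = 101 + 919 = 1020.0 Tg N/yr.
τ = M_total / ΣF_ext = 95900 / 1020.0 = 94.02 yr.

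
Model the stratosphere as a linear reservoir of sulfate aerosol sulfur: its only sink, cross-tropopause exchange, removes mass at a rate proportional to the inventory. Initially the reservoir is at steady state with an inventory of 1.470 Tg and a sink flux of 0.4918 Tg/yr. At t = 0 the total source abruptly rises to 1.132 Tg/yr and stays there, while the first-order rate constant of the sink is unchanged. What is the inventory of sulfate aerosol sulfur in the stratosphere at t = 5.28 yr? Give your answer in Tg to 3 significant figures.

The sink rate constant is k = F₀/M₀ = 0.4918/1.470 = 0.3346 yr⁻¹.
Solving dM/dt = F₁ − kM with M(0) = M₀ gives M(t) = F₁/k + (M₀ − F₁/k)·e^(−kt).
F₁/k = 1.132/0.3346 = 3.3836 Tg; kt = 0.3346 × 5.28 = 1.766, e^(−kt) = 0.1709.
M(5.28) = 3.3836 + (1.470 − 3.3836) × 0.1709 = 3.3836 − 0.3271 = 3.0565 Tg.

3.06 Tg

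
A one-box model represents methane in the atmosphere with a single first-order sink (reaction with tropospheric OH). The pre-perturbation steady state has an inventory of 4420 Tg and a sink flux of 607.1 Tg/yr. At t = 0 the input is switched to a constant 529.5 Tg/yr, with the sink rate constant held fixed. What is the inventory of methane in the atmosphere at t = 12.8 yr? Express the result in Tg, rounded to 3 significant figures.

τ = M₀/F₀ = 4420/607.1 = 7.281 yr; rate constant k = 1/τ.
New steady state M_∞ = F₁/k = F₁·τ = 529.5 × 7.281 = 3855.0 Tg.
M(t) = M_∞ + (M₀ − M_∞)·e^(−t/τ); t/τ = 12.8/7.281 = 1.758, so e^(−t/τ) = 0.1724.
M(t) = 3855.0 + 565.0 × 0.1724 = 3952.4 Tg.

3950 Tg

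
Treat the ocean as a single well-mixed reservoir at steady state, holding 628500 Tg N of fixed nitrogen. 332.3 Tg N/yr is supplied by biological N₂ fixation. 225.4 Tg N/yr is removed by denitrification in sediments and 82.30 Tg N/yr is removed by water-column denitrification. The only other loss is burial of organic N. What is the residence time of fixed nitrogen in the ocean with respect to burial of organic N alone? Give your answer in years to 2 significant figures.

At steady state ΣF_in = ΣF_out.
ΣF_in = 332.30 Tg N/yr.
Burial of organic N flux = ΣF_in − (225.4 + 82.30) = 332.30 − 307.7 = 24.60 Tg N/yr.
τ = M / F = 628500 / 24.60 = 25550 yr.

26000 yr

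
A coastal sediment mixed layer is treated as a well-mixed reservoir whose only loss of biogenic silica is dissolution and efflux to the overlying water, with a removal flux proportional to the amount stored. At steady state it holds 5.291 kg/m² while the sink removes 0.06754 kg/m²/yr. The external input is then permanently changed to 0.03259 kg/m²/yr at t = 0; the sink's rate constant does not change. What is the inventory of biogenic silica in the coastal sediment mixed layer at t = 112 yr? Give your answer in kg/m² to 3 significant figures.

3.21 kg/m²

The sink rate constant is k = F₀/M₀ = 0.06754/5.291 = 0.01277 yr⁻¹.
Solving dM/dt = F₁ − kM with M(0) = M₀ gives M(t) = F₁/k + (M₀ − F₁/k)·e^(−kt).
F₁/k = 0.03259/0.01277 = 2.5531 kg/m²; kt = 0.01277 × 112 = 1.430, e^(−kt) = 0.2394.
M(112) = 2.5531 + (5.291 − 2.5531) × 0.2394 = 2.5531 + 0.6554 = 3.2085 kg/m².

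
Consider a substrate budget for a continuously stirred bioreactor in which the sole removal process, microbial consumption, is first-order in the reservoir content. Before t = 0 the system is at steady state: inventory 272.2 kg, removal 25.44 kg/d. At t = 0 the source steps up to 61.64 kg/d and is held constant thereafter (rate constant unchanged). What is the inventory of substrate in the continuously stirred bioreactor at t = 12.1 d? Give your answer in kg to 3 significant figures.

The sink rate constant is k = F₀/M₀ = 25.44/272.2 = 0.09346 d⁻¹.
Solving dM/dt = F₁ − kM with M(0) = M₀ gives M(t) = F₁/k + (M₀ − F₁/k)·e^(−kt).
F₁/k = 61.64/0.09346 = 659.53 kg; kt = 0.09346 × 12.1 = 1.131, e^(−kt) = 0.3228.
M(12.1) = 659.53 + (272.2 − 659.53) × 0.3228 = 659.53 − 125.0 = 534.52 kg.

535 kg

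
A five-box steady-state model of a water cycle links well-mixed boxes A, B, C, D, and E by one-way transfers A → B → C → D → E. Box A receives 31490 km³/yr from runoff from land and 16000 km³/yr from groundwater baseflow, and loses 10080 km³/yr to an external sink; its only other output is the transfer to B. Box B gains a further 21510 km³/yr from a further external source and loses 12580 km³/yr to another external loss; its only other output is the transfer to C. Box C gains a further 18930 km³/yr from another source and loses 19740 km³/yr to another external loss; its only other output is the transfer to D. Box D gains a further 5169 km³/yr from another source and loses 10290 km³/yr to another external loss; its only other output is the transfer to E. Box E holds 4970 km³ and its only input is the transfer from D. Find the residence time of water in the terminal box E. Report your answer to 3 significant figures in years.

0.123 yr

Box A: F(A→B) = (31490 + 16000) − 10080 = 37410 km³/yr.
Box B: F(B→C) = (37410 + 21510) − 12580 = 46340 km³/yr.
Box C: F(C→D) = (46340 + 18930) − 19740 = 45530 km³/yr.
Box D: F(D→E) = (45530 + 5169) − 10290 = 40409 km³/yr.
Box E throughput = its input = 40409 km³/yr; τ = 4970 / 40409 = 0.1230 yr.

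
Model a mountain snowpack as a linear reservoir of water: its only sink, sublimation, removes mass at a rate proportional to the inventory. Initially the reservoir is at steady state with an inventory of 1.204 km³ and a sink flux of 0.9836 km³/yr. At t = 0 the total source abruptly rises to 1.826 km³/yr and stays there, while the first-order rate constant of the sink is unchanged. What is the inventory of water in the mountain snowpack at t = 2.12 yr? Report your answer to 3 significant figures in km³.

The sink rate constant is k = F₀/M₀ = 0.9836/1.204 = 0.8169 yr⁻¹.
Solving dM/dt = F₁ − kM with M(0) = M₀ gives M(t) = F₁/k + (M₀ − F₁/k)·e^(−kt).
F₁/k = 1.826/0.8169 = 2.2352 km³; kt = 0.8169 × 2.12 = 1.732, e^(−kt) = 0.1769.
M(2.12) = 2.2352 + (1.204 − 2.2352) × 0.1769 = 2.2352 − 0.1825 = 2.0527 km³.

2.05 km³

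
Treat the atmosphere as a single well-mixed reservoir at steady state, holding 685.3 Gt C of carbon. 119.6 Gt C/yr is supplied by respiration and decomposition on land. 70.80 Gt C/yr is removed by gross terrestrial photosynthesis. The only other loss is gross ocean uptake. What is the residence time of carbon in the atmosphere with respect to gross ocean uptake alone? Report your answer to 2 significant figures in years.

14 yr

At steady state ΣF_in = ΣF_out.
ΣF_in = 119.60 Gt C/yr.
Gross ocean uptake flux = ΣF_in − (70.80) = 119.60 − 70.80 = 48.80 Gt C/yr.
τ = M / F = 685.3 / 48.80 = 14.04 yr.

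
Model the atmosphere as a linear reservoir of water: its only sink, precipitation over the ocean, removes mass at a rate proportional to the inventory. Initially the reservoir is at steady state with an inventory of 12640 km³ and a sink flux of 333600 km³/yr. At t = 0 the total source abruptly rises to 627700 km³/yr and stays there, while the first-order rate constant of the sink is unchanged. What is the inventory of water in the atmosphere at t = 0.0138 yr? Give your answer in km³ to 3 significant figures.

16000 km³

The sink rate constant is k = F₀/M₀ = 333600/12640 = 26.39 yr⁻¹.
Solving dM/dt = F₁ − kM with M(0) = M₀ gives M(t) = F₁/k + (M₀ − F₁/k)·e^(−kt).
F₁/k = 627700/26.39 = 23783 km³; kt = 26.39 × 0.0138 = 0.3642, e^(−kt) = 0.6947.
M(0.0138) = 23783 + (12640 − 23783) × 0.6947 = 23783 − 7742 = 16042 km³.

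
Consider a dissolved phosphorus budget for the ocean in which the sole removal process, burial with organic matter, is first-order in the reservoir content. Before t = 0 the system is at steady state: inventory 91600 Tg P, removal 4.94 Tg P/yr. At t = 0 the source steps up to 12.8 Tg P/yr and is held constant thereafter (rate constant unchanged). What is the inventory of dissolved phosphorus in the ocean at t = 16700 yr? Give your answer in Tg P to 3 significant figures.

178000 Tg P

Residence time τ = M₀/F₀ = 18540 yr. The eventual steady state is M_∞ = M₀·(F₁/F₀) = 91600 × 12.8/4.94 = 237340 Tg P.
The anomaly ΔM(t) = M(t) − M_∞ decays as ΔM₀·e^(−t/τ) with ΔM₀ = 91600 − 237340 = −145700 Tg P.
At t = 16700 yr, e^(−t/τ) = e^(−0.9006) = 0.4063, so ΔM = −59220 Tg P and M = 237340 − 59220 = 178130 Tg P.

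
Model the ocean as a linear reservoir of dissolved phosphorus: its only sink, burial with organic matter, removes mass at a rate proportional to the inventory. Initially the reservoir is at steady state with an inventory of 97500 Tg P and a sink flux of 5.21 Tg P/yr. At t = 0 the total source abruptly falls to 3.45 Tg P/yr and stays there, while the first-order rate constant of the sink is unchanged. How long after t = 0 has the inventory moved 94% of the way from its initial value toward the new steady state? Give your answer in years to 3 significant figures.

52700 yr

τ = M₀/F₀ = 97500/5.21 = 18710 yr.
The remaining gap fraction is e^(−t/τ); 94% covered ⇒ e^(−t/τ) = 0.0600.
t = −τ ln(0.0600) = 18710 × 2.813 = 52650 yr.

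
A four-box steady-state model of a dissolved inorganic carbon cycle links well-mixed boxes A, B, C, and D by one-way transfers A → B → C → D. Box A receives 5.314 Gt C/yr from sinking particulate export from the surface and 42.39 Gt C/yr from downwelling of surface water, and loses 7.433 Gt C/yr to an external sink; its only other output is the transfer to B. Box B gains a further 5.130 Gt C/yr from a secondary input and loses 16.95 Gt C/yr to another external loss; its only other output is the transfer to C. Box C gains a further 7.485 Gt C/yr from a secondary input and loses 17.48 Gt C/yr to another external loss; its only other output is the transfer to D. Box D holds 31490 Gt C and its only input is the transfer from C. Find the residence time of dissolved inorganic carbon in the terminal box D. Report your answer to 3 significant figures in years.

1710 yr

Box A: F(A→B) = (5.314 + 42.39) − 7.433 = 40.271 Gt C/yr.
Box B: F(B→C) = (40.271 + 5.130) − 16.95 = 28.451 Gt C/yr.
Box C: F(C→D) = (28.451 + 7.485) − 17.48 = 18.456 Gt C/yr.
Box D throughput = its input = 18.456 Gt C/yr; τ = 31490 / 18.456 = 1706 yr.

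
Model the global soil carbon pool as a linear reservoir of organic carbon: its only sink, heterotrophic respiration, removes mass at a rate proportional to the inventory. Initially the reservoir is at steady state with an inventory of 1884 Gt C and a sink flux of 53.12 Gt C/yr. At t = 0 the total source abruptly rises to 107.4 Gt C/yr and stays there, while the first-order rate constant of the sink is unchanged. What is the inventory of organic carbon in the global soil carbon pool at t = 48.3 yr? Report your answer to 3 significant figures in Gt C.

3320 Gt C

τ = M₀/F₀ = 1884/53.12 = 35.47 yr; rate constant k = 1/τ.
New steady state M_∞ = F₁/k = F₁·τ = 107.4 × 35.47 = 3809.1 Gt C.
M(t) = M_∞ + (M₀ − M_∞)·e^(−t/τ); t/τ = 48.3/35.47 = 1.362, so e^(−t/τ) = 0.2562.
M(t) = 3809.1 − 1925 × 0.2562 = 3315.9 Gt C.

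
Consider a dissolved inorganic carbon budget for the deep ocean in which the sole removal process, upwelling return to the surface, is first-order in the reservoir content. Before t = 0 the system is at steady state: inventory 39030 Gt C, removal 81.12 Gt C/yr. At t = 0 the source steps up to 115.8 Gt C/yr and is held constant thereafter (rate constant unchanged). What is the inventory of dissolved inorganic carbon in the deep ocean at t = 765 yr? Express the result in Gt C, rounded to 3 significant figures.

52300 Gt C

τ = M₀/F₀ = 39030/81.12 = 481.1 yr; rate constant k = 1/τ.
New steady state M_∞ = F₁/k = F₁·τ = 115.8 × 481.1 = 55716 Gt C.
M(t) = M_∞ + (M₀ − M_∞)·e^(−t/τ); t/τ = 765/481.1 = 1.590, so e^(−t/τ) = 0.2039.
M(t) = 55716 − 16690 × 0.2039 = 52313 Gt C.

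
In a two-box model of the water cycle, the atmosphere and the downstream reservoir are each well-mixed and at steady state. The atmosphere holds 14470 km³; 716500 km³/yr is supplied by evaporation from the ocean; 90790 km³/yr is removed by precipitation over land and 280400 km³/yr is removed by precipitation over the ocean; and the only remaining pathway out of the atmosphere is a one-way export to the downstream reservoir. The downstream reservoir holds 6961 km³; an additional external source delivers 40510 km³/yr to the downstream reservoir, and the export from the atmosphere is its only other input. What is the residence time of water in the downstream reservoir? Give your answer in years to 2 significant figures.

0.018 yr

Balance the atmosphere: ΣF_in = 716500 km³/yr.
Export to the downstream reservoir = ΣF_in − (90790 + 280400) = 345310 km³/yr.
Total input to the downstream reservoir = 345310 + 40510 = 385820 km³/yr; at steady state this equals its total output.
τ = M / F = 6961 / 385820 = 0.01804 yr.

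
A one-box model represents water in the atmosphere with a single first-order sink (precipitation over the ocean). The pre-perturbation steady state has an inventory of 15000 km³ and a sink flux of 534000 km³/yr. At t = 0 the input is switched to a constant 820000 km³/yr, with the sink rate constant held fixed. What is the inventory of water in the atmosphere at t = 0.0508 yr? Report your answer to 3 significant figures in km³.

τ = M₀/F₀ = 15000/534000 = 0.02809 yr; rate constant k = 1/τ.
New steady state M_∞ = F₁/k = F₁·τ = 820000 × 0.02809 = 23034 km³.
M(t) = M_∞ + (M₀ − M_∞)·e^(−t/τ); t/τ = 0.0508/0.02809 = 1.808, so e^(−t/τ) = 0.1639.
M(t) = 23034 − 8034 × 0.1639 = 21717 km³.

21700 km³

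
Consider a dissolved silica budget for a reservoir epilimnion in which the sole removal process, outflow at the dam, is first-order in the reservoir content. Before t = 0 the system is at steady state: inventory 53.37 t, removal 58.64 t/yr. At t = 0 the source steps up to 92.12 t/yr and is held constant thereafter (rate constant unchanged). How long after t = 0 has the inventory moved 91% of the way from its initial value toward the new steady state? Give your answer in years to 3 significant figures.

2.19 yr

τ = M₀/F₀ = 53.37/58.64 = 0.9101 yr.
The remaining gap fraction is e^(−t/τ); 91% covered ⇒ e^(−t/τ) = 0.0900.
t = −τ ln(0.0900) = 0.9101 × 2.408 = 2.192 yr.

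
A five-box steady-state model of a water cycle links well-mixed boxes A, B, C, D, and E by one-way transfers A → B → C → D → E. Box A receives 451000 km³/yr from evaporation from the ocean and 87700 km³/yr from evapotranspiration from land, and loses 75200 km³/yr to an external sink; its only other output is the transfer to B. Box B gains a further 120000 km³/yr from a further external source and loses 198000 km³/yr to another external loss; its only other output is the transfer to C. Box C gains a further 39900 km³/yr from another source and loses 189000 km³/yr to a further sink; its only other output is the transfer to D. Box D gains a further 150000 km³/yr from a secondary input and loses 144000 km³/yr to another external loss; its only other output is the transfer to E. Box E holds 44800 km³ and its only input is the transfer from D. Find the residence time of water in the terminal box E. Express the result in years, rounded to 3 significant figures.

0.185 yr

Box A: F(A→B) = (451000 + 87700) − 75200 = 463500 km³/yr.
Box B: F(B→C) = (463500 + 120000) − 198000 = 385500 km³/yr.
Box C: F(C→D) = (385500 + 39900) − 189000 = 236400 km³/yr.
Box D: F(D→E) = (236400 + 150000) − 144000 = 242400 km³/yr.
Box E throughput = its input = 242400 km³/yr; τ = 44800 / 242400 = 0.1848 yr.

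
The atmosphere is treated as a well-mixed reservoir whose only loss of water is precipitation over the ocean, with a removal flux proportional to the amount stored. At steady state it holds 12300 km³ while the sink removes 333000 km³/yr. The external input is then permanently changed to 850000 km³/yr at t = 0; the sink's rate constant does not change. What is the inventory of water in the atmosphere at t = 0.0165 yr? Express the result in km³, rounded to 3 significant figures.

The sink rate constant is k = F₀/M₀ = 333000/12300 = 27.07 yr⁻¹.
Solving dM/dt = F₁ − kM with M(0) = M₀ gives M(t) = F₁/k + (M₀ − F₁/k)·e^(−kt).
F₁/k = 850000/27.07 = 31396 km³; kt = 27.07 × 0.0165 = 0.4467, e^(−kt) = 0.6397.
M(0.0165) = 31396 + (12300 − 31396) × 0.6397 = 31396 − 12220 = 19180 km³.

19200 km³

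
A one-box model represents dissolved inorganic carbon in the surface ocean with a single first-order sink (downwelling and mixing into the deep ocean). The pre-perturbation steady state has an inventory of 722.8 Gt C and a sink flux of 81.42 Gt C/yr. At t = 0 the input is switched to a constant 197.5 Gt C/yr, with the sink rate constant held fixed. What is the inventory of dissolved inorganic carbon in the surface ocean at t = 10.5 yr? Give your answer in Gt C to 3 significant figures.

1440 Gt C

The sink rate constant is k = F₀/M₀ = 81.42/722.8 = 0.1126 yr⁻¹.
Solving dM/dt = F₁ − kM with M(0) = M₀ gives M(t) = F₁/k + (M₀ − F₁/k)·e^(−kt).
F₁/k = 197.5/0.1126 = 1753.3 Gt C; kt = 0.1126 × 10.5 = 1.183, e^(−kt) = 0.3064.
M(10.5) = 1753.3 + (722.8 − 1753.3) × 0.3064 = 1753.3 − 315.8 = 1437.5 Gt C.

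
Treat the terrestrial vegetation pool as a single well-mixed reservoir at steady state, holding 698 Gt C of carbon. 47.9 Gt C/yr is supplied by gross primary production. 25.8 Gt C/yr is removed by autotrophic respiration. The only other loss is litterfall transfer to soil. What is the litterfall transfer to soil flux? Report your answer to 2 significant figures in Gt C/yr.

At steady state ΣF_in = ΣF_out.
ΣF_in = 47.900 Gt C/yr.
Litterfall transfer to soil flux = ΣF_in − (25.8) = 47.900 − 25.80 = 22.10 Gt C/yr.

22 Gt C/yr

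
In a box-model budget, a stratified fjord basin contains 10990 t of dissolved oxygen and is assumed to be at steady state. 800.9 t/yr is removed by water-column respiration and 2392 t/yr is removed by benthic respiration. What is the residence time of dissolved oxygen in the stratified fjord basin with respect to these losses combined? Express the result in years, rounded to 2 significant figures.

Total removal = 800.9 + 2392 = 3192.9 t/yr.
τ = M / ΣF_out = 10990 / 3192.9 = 3.442 yr.

3.4 yr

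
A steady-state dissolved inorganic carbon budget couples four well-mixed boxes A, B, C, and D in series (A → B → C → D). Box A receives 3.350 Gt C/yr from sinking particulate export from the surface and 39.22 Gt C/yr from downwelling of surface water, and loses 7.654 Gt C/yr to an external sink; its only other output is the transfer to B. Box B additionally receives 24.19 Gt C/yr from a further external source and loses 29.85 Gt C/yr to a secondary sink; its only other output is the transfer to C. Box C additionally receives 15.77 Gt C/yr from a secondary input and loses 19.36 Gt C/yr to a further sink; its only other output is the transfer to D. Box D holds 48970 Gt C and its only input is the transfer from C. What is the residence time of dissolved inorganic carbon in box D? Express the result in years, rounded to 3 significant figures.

1910 yr

Box A: F(A→B) = (3.350 + 39.22) − 7.654 = 34.916 Gt C/yr.
Box B: F(B→C) = (34.916 + 24.19) − 29.85 = 29.256 Gt C/yr.
Box C: F(C→D) = (29.256 + 15.77) − 19.36 = 25.666 Gt C/yr.
Box D throughput = its input = 25.666 Gt C/yr; τ = 48970 / 25.666 = 1908 yr.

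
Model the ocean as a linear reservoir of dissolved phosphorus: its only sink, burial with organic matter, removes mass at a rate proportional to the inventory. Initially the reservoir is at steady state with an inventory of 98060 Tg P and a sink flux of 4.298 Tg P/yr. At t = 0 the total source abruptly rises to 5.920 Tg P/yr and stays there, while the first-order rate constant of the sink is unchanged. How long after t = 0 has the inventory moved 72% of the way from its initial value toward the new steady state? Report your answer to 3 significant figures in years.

29000 yr

τ = M₀/F₀ = 98060/4.298 = 22820 yr.
The remaining gap fraction is e^(−t/τ); 72% covered ⇒ e^(−t/τ) = 0.280.
t = −τ ln(0.280) = 22820 × 1.273 = 29040 yr.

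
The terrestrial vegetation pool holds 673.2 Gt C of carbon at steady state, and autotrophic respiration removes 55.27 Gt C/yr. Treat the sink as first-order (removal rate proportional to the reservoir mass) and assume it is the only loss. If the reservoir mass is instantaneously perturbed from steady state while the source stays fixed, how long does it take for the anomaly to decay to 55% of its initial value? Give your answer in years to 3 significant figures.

7.28 yr

For a linear reservoir the anomaly decays as exp(−t/τ) with τ = M/F = 673.2/55.27 = 12.18 yr.
exp(−t/τ) = 0.55 ⇒ t = −τ ln(0.55) = 12.18 × 0.5978 = 7.282 yr.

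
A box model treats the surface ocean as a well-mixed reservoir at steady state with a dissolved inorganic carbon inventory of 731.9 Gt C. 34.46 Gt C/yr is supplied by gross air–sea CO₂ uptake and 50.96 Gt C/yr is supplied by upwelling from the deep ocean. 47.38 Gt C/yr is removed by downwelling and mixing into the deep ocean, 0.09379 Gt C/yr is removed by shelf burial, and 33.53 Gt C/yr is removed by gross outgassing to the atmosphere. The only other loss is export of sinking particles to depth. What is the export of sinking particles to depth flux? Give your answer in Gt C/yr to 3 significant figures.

4.42 Gt C/yr

At steady state ΣF_in = ΣF_out.
ΣF_in = 34.46 + 50.96 = 85.420 Gt C/yr.
Export of sinking particles to depth flux = ΣF_in − (47.38 + 0.09379 + 33.53) = 85.420 − 81.00 = 4.416 Gt C/yr.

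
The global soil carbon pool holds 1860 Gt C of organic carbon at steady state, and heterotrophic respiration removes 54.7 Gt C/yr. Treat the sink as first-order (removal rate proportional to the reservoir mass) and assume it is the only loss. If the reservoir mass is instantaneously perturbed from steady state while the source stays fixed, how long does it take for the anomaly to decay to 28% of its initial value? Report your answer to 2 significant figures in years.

For a linear reservoir the anomaly decays as exp(−t/τ) with τ = M/F = 1860/54.7 = 34.00 yr.
exp(−t/τ) = 0.28 ⇒ t = −τ ln(0.28) = 34.00 × 1.273 = 43.29 yr.

43 yr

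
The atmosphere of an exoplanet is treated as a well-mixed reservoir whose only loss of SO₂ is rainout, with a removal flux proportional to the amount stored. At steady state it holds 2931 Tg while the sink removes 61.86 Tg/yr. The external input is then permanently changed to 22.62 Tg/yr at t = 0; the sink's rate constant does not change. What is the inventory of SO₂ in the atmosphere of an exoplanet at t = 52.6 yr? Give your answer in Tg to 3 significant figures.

Residence time τ = M₀/F₀ = 47.38 yr. The eventual steady state is M_∞ = M₀·(F₁/F₀) = 2931 × 22.62/61.86 = 1071.8 Tg.
The anomaly ΔM(t) = M(t) − M_∞ decays as ΔM₀·e^(−t/τ) with ΔM₀ = 2931 − 1071.8 = 1859 Tg.
At t = 52.6 yr, e^(−t/τ) = e^(−1.110) = 0.3295, so ΔM = 612.6 Tg and M = 1071.8 + 612.6 = 1684.4 Tg.

1680 Tg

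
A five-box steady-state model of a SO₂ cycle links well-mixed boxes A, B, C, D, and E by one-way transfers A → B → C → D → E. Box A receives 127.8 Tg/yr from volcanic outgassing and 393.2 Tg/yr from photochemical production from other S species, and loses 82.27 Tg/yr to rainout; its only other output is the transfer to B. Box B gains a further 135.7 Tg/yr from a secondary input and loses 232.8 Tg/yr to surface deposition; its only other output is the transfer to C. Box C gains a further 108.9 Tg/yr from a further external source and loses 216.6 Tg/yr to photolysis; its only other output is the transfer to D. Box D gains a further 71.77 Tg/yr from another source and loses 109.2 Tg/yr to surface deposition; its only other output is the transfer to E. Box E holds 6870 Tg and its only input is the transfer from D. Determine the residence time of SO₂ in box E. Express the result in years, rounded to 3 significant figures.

35.0 yr

Box A: F(A→B) = (127.8 + 393.2) − 82.27 = 438.73 Tg/yr.
Box B: F(B→C) = (438.73 + 135.7) − 232.8 = 341.63 Tg/yr.
Box C: F(C→D) = (341.63 + 108.9) − 216.6 = 233.93 Tg/yr.
Box D: F(D→E) = (233.93 + 71.77) − 109.2 = 196.50 Tg/yr.
Box E throughput = its input = 196.50 Tg/yr; τ = 6870 / 196.50 = 34.96 yr.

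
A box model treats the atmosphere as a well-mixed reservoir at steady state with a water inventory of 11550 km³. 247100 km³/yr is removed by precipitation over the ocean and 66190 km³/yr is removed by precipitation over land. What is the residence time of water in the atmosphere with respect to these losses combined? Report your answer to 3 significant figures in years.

Total removal = 247100 + 66190 = 313290 km³/yr.
τ = M / ΣF_out = 11550 / 313290 = 0.03687 yr.

0.0369 yr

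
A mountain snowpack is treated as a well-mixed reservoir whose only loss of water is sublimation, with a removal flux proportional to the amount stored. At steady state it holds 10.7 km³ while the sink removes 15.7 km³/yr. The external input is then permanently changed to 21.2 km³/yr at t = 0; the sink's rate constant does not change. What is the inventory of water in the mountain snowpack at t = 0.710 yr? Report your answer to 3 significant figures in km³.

Residence time τ = M₀/F₀ = 0.6815 yr. The eventual steady state is M_∞ = M₀·(F₁/F₀) = 10.7 × 21.2/15.7 = 14.448 km³.
The anomaly ΔM(t) = M(t) − M_∞ decays as ΔM₀·e^(−t/τ) with ΔM₀ = 10.7 − 14.448 = −3.748 km³.
At t = 0.710 yr, e^(−t/τ) = e^(−1.042) = 0.3528, so ΔM = −1.323 km³ and M = 14.448 − 1.323 = 13.126 km³.

13.1 km³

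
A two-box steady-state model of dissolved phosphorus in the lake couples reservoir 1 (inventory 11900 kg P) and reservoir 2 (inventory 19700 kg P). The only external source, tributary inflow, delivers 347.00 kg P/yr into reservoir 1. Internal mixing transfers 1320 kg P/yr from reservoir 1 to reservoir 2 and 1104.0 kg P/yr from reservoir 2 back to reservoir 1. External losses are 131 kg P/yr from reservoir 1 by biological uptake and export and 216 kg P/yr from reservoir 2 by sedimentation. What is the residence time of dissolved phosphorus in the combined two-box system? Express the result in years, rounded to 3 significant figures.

For the system as a whole, the A↔B exchange is internal and contributes nothing to the throughput; only the external sinks remove mass.
M_total = 11900 + 19700 = 31600 kg P.
ΣF_external_out = 131 + 216 = 347.00 kg P/yr.
τ = M_total / ΣF_ext = 31600 / 347.00 = 91.07 yr.

91.1 yr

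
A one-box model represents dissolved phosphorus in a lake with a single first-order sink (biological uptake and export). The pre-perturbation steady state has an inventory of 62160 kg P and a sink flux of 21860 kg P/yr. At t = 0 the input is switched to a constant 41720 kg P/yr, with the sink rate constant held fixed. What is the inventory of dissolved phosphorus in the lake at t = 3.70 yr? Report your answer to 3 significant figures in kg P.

Residence time τ = M₀/F₀ = 2.844 yr. The eventual steady state is M_∞ = M₀·(F₁/F₀) = 62160 × 41720/21860 = 118630 kg P.
The anomaly ΔM(t) = M(t) − M_∞ decays as ΔM₀·e^(−t/τ) with ΔM₀ = 62160 − 118630 = −56470 kg P.
At t = 3.70 yr, e^(−t/τ) = e^(−1.301) = 0.2722, so ΔM = −15370 kg P and M = 118630 − 15370 = 103260 kg P.

103000 kg P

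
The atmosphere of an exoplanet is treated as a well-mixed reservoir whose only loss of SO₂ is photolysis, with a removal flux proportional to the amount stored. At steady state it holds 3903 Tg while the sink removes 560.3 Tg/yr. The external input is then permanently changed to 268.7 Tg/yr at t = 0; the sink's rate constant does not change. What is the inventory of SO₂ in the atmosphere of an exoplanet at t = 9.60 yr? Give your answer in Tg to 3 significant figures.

2380 Tg

τ = M₀/F₀ = 3903/560.3 = 6.966 yr; rate constant k = 1/τ.
New steady state M_∞ = F₁/k = F₁·τ = 268.7 × 6.966 = 1871.7 Tg.
M(t) = M_∞ + (M₀ − M_∞)·e^(−t/τ); t/τ = 9.60/6.966 = 1.378, so e^(−t/τ) = 0.2520.
M(t) = 1871.7 + 2031 × 0.2520 = 2383.7 Tg.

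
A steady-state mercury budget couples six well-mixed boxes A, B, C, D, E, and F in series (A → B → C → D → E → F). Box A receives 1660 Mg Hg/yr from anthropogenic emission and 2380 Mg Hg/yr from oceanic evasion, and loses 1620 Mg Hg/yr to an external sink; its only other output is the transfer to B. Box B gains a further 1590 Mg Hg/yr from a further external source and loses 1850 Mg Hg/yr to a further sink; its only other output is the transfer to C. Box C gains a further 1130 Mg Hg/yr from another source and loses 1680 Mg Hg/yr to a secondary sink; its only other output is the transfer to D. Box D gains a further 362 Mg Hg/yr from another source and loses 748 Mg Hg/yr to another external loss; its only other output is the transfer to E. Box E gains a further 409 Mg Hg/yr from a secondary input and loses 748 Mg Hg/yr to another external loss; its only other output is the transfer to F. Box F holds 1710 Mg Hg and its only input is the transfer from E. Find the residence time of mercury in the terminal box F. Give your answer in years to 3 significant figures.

Box A: F(A→B) = (1660 + 2380) − 1620 = 2420.0 Mg Hg/yr.
Box B: F(B→C) = (2420.0 + 1590) − 1850 = 2160.0 Mg Hg/yr.
Box C: F(C→D) = (2160.0 + 1130) − 1680 = 1610.0 Mg Hg/yr.
Box D: F(D→E) = (1610.0 + 362) − 748 = 1224.0 Mg Hg/yr.
Box E: F(E→F) = (1224.0 + 409) − 748 = 885.00 Mg Hg/yr.
Box F throughput = its input = 885.00 Mg Hg/yr; τ = 1710 / 885.00 = 1.932 yr.

1.93 yr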